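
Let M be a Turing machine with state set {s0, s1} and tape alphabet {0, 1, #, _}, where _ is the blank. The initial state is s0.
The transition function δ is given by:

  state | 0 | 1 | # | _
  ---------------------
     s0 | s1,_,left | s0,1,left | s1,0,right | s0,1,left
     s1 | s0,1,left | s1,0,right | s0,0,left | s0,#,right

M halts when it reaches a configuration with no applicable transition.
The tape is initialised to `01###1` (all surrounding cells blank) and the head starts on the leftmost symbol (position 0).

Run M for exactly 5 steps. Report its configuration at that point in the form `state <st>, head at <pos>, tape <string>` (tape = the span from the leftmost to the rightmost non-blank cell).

state s1, head at 1, tape 001###1

state=s0 head=0 tape=_[0]1###1   (s0,0)→(s1,_,left)
state=s1 head=-1 tape=[_]_1###1   (s1,_)→(s0,#,right)
state=s0 head=0 tape=#[_]1###1   (s0,_)→(s0,1,left)
state=s0 head=-1 tape=[#]11###1   (s0,#)→(s1,0,right)
state=s1 head=0 tape=0[1]1###1   (s1,1)→(s1,0,right)
state=s1 head=1 tape=00[1]###1
After 5 steps: state s1, head at 1, tape 001###1.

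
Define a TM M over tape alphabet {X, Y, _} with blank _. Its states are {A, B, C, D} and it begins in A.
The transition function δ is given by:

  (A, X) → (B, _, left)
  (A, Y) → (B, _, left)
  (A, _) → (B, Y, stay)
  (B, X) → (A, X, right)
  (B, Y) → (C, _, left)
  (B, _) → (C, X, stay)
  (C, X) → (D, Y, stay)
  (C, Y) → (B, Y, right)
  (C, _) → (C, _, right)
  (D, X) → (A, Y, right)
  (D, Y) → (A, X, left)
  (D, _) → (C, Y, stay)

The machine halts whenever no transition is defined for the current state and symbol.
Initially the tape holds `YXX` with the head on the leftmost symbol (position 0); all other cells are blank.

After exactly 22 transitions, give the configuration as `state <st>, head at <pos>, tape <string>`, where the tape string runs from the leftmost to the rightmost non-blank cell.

A | ___[Y]XX   read Y → write _, move left, go to B
B | __[_]_XX   read _ → write X, move stay, go to C
C | __[X]_XX   read X → write Y, move stay, go to D
D | __[Y]_XX   read Y → write X, move left, go to A
A | _[_]X_XX   read _ → write Y, move stay, go to B
B | _[Y]X_XX   read Y → write _, move left, go to C
C | [_]_X_XX   read _ → write _, move right, go to C
C | _[_]X_XX   read _ → write _, move right, go to C
C | __[X]_XX   read X → write Y, move stay, go to D
D | __[Y]_XX   read Y → write X, move left, go to A
A | _[_]X_XX   read _ → write Y, move stay, go to B
B | _[Y]X_XX   read Y → write _, move left, go to C
C | [_]_X_XX   read _ → write _, move right, go to C
C | _[_]X_XX   read _ → write _, move right, go to C
C | __[X]_XX   read X → write Y, move stay, go to D
D | __[Y]_XX   read Y → write X, move left, go to A
A | _[_]X_XX   read _ → write Y, move stay, go to B
B | _[Y]X_XX   read Y → write _, move left, go to C
C | [_]_X_XX   read _ → write _, move right, go to C
C | _[_]X_XX   read _ → write _, move right, go to C
C | __[X]_XX   read X → write Y, move stay, go to D
D | __[Y]_XX   read Y → write X, move left, go to A
A | _[_]X_XX
After 22 steps: state A, head at -2, tape X_XX.

state A, head at -2, tape X_XX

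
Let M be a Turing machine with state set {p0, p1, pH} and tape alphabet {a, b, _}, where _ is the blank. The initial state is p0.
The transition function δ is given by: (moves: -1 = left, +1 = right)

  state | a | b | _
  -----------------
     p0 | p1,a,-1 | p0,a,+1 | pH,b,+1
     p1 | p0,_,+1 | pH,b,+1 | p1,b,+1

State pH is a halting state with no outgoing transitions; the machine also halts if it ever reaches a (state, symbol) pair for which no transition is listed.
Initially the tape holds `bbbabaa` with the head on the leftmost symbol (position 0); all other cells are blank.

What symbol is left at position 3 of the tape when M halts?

p0 | [b]bbabaa__   read b → write a, move +1, go to p0
p0 | a[b]babaa__   read b → write a, move +1, go to p0
p0 | aa[b]abaa__   read b → write a, move +1, go to p0
p0 | aaa[a]baa__   read a → write a, move -1, go to p1
p1 | aa[a]abaa__   read a → write _, move +1, go to p0
p0 | aa_[a]baa__   read a → write a, move -1, go to p1
p1 | aa[_]abaa__   read _ → write b, move +1, go to p1
p1 | aab[a]baa__   read a → write _, move +1, go to p0
p0 | aab_[b]aa__   read b → write a, move +1, go to p0
p0 | aab_a[a]a__   read a → write a, move -1, go to p1
p1 | aab_[a]aa__   read a → write _, move +1, go to p0
p0 | aab__[a]a__   read a → write a, move -1, go to p1
p1 | aab_[_]aa__   read _ → write b, move +1, go to p1
p1 | aab_b[a]a__   read a → write _, move +1, go to p0
p0 | aab_b_[a]__   read a → write a, move -1, go to p1
p1 | aab_b[_]a__   read _ → write b, move +1, go to p1
p1 | aab_bb[a]__   read a → write _, move +1, go to p0
p0 | aab_bb_[_]_   read _ → write b, move +1, go to pH
pH | aab_bb_b[_]
Cell 3 holds _ when M halts.

_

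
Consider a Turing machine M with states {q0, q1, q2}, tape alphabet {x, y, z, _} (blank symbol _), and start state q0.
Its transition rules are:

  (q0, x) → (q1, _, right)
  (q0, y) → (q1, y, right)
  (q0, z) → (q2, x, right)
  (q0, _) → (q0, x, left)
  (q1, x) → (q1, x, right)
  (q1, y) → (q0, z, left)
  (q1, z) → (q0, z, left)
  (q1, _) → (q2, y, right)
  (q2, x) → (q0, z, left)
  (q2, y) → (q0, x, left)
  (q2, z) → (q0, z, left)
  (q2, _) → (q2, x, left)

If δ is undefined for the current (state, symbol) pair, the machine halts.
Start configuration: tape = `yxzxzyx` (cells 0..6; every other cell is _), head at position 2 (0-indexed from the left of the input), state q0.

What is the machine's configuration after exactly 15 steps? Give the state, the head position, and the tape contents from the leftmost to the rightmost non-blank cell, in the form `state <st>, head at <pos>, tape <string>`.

q0 | yx[z]xzyx   read z → write x, move right, go to q2
q2 | yxx[x]zyx   read x → write z, move left, go to q0
q0 | yx[x]zzyx   read x → write _, move right, go to q1
q1 | yx_[z]zyx   read z → write z, move left, go to q0
q0 | yx[_]zzyx   read _ → write x, move left, go to q0
q0 | y[x]xzzyx   read x → write _, move right, go to q1
q1 | y_[x]zzyx   read x → write x, move right, go to q1
q1 | y_x[z]zyx   read z → write z, move left, go to q0
q0 | y_[x]zzyx   read x → write _, move right, go to q1
q1 | y__[z]zyx   read z → write z, move left, go to q0
q0 | y_[_]zzyx   read _ → write x, move left, go to q0
q0 | y[_]xzzyx   read _ → write x, move left, go to q0
q0 | [y]xxzzyx   read y → write y, move right, go to q1
q1 | y[x]xzzyx   read x → write x, move right, go to q1
q1 | yx[x]zzyx   read x → write x, move right, go to q1
q1 | yxx[z]zyx
After 15 steps: state q1, head at 3, tape yxxzzyx.

state q1, head at 3, tape yxxzzyx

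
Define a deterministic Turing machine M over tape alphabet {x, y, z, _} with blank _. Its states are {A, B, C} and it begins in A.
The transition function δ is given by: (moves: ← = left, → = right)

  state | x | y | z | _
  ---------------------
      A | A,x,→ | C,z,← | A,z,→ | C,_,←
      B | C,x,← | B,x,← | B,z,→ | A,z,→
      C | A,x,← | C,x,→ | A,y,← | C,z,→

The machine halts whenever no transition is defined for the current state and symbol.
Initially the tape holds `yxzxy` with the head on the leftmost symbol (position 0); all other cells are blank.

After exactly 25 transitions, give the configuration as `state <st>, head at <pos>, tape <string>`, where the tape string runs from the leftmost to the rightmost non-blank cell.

state=A head=0 tape=___[y]xzxy_   (A,y)→(C,z,←)
state=C head=-1 tape=__[_]zxzxy_   (C,_)→(C,z,→)
state=C head=0 tape=__z[z]xzxy_   (C,z)→(A,y,←)
state=A head=-1 tape=__[z]yxzxy_   (A,z)→(A,z,→)
state=A head=0 tape=__z[y]xzxy_   (A,y)→(C,z,←)
state=C head=-1 tape=__[z]zxzxy_   (C,z)→(A,y,←)
state=A head=-2 tape=_[_]yzxzxy_   (A,_)→(C,_,←)
state=C head=-3 tape=[_]_yzxzxy_   (C,_)→(C,z,→)
state=C head=-2 tape=z[_]yzxzxy_   (C,_)→(C,z,→)
state=C head=-1 tape=zz[y]zxzxy_   (C,y)→(C,x,→)
state=C head=0 tape=zzx[z]xzxy_   (C,z)→(A,y,←)
state=A head=-1 tape=zz[x]yxzxy_   (A,x)→(A,x,→)
state=A head=0 tape=zzx[y]xzxy_   (A,y)→(C,z,←)
state=C head=-1 tape=zz[x]zxzxy_   (C,x)→(A,x,←)
state=A head=-2 tape=z[z]xzxzxy_   (A,z)→(A,z,→)
state=A head=-1 tape=zz[x]zxzxy_   (A,x)→(A,x,→)
state=A head=0 tape=zzx[z]xzxy_   (A,z)→(A,z,→)
state=A head=1 tape=zzxz[x]zxy_   (A,x)→(A,x,→)
state=A head=2 tape=zzxzx[z]xy_   (A,z)→(A,z,→)
state=A head=3 tape=zzxzxz[x]y_   (A,x)→(A,x,→)
state=A head=4 tape=zzxzxzx[y]_   (A,y)→(C,z,←)
state=C head=3 tape=zzxzxz[x]z_   (C,x)→(A,x,←)
state=A head=2 tape=zzxzx[z]xz_   (A,z)→(A,z,→)
state=A head=3 tape=zzxzxz[x]z_   (A,x)→(A,x,→)
state=A head=4 tape=zzxzxzx[z]_   (A,z)→(A,z,→)
state=A head=5 tape=zzxzxzxz[_]
After 25 steps: state A, head at 5, tape zzxzxzxz.

state A, head at 5, tape zzxzxzxz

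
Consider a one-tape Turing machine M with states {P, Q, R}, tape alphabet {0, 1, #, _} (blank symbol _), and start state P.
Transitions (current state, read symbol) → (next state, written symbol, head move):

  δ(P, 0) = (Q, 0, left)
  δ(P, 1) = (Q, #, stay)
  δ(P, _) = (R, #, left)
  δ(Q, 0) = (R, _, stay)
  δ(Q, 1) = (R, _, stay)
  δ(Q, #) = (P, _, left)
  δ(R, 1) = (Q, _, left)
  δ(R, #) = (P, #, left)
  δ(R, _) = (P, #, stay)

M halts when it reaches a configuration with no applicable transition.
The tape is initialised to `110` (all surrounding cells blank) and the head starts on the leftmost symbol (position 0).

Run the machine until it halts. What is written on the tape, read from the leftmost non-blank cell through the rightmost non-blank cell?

##_10

state=P head=0 tape=__[1]10   (P,1)→(Q,#,stay)
state=Q head=0 tape=__[#]10   (Q,#)→(P,_,left)
state=P head=-1 tape=_[_]_10   (P,_)→(R,#,left)
state=R head=-2 tape=[_]#_10   (R,_)→(P,#,stay)
state=P head=-2 tape=[#]#_10
The non-blank tape span at halt is ##_10.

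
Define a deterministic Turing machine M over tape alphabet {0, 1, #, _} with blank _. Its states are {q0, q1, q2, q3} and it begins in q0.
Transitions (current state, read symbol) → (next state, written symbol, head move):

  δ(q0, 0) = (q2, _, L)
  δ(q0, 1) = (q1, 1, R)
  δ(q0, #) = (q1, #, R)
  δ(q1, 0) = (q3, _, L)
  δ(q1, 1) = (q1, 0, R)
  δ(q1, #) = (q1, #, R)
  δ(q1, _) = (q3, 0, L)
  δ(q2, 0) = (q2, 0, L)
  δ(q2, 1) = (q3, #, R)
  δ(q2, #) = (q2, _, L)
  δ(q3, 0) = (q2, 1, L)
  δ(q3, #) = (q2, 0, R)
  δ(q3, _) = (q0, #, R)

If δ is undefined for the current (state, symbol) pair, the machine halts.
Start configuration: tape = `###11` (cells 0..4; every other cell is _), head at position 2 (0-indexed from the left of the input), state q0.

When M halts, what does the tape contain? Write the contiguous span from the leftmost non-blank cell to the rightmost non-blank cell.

q0 | _##[#]11_   read # → write #, move R, go to q1
q1 | _###[1]1_   read 1 → write 0, move R, go to q1
q1 | _###0[1]_   read 1 → write 0, move R, go to q1
q1 | _###00[_]   read _ → write 0, move L, go to q3
q3 | _###0[0]0   read 0 → write 1, move L, go to q2
q2 | _###[0]10   read 0 → write 0, move L, go to q2
q2 | _##[#]010   read # → write _, move L, go to q2
q2 | _#[#]_010   read # → write _, move L, go to q2
q2 | _[#]__010   read # → write _, move L, go to q2
q2 | [_]___010
The non-blank tape span at halt is 010.

010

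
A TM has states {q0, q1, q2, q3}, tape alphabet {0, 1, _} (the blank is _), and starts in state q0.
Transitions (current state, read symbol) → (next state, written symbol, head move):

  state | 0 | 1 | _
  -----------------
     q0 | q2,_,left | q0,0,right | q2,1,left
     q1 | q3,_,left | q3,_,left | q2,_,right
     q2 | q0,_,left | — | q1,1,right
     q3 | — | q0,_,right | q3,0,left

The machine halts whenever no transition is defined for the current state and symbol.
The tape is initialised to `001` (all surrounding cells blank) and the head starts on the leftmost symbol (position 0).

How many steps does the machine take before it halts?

5

state=q0 head=0 tape=_[0]01   (q0,0)→(q2,_,left)
state=q2 head=-1 tape=[_]_01   (q2,_)→(q1,1,right)
state=q1 head=0 tape=1[_]01   (q1,_)→(q2,_,right)
state=q2 head=1 tape=1_[0]1   (q2,0)→(q0,_,left)
state=q0 head=0 tape=1[_]_1   (q0,_)→(q2,1,left)
state=q2 head=-1 tape=[1]1_1
M halts after 5 transitions.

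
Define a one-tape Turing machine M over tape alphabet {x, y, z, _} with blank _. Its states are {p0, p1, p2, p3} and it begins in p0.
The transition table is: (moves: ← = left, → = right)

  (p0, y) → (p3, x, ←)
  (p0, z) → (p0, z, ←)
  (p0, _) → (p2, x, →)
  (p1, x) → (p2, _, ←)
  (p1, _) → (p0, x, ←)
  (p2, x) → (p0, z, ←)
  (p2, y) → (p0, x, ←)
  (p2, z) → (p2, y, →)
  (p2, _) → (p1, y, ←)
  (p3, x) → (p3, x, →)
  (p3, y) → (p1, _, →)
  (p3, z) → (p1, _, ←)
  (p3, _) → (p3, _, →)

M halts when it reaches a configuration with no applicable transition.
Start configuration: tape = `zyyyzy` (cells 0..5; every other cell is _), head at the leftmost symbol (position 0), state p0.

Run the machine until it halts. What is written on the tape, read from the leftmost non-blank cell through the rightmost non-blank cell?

xxx_yzy

state=p0 head=0 tape=_[z]yyyzy   (p0,z)→(p0,z,←)
state=p0 head=-1 tape=[_]zyyyzy   (p0,_)→(p2,x,→)
state=p2 head=0 tape=x[z]yyyzy   (p2,z)→(p2,y,→)
state=p2 head=1 tape=xy[y]yyzy   (p2,y)→(p0,x,←)
state=p0 head=0 tape=x[y]xyyzy   (p0,y)→(p3,x,←)
state=p3 head=-1 tape=[x]xxyyzy   (p3,x)→(p3,x,→)
state=p3 head=0 tape=x[x]xyyzy   (p3,x)→(p3,x,→)
state=p3 head=1 tape=xx[x]yyzy   (p3,x)→(p3,x,→)
state=p3 head=2 tape=xxx[y]yzy   (p3,y)→(p1,_,→)
state=p1 head=3 tape=xxx_[y]zy
The non-blank tape span at halt is xxx_yzy.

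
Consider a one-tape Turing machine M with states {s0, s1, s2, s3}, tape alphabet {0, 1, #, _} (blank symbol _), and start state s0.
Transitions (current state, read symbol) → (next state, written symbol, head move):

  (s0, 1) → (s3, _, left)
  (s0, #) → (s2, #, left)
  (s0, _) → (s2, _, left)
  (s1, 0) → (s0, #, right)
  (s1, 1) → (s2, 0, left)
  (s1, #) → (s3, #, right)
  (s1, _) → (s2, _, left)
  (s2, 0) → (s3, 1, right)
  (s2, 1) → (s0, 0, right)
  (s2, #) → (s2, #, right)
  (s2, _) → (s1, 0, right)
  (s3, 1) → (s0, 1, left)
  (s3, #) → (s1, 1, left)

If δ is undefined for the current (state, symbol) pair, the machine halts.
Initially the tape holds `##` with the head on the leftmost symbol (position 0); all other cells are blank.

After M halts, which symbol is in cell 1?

1

state=s0 head=0 tape=____[#]#   (s0,#)→(s2,#,left)
state=s2 head=-1 tape=___[_]##   (s2,_)→(s1,0,right)
state=s1 head=0 tape=___0[#]#   (s1,#)→(s3,#,right)
state=s3 head=1 tape=___0#[#]   (s3,#)→(s1,1,left)
state=s1 head=0 tape=___0[#]1   (s1,#)→(s3,#,right)
state=s3 head=1 tape=___0#[1]   (s3,1)→(s0,1,left)
state=s0 head=0 tape=___0[#]1   (s0,#)→(s2,#,left)
state=s2 head=-1 tape=___[0]#1   (s2,0)→(s3,1,right)
state=s3 head=0 tape=___1[#]1   (s3,#)→(s1,1,left)
state=s1 head=-1 tape=___[1]11   (s1,1)→(s2,0,left)
state=s2 head=-2 tape=__[_]011   (s2,_)→(s1,0,right)
state=s1 head=-1 tape=__0[0]11   (s1,0)→(s0,#,right)
state=s0 head=0 tape=__0#[1]1   (s0,1)→(s3,_,left)
state=s3 head=-1 tape=__0[#]_1   (s3,#)→(s1,1,left)
state=s1 head=-2 tape=__[0]1_1   (s1,0)→(s0,#,right)
state=s0 head=-1 tape=__#[1]_1   (s0,1)→(s3,_,left)
state=s3 head=-2 tape=__[#]__1   (s3,#)→(s1,1,left)
state=s1 head=-3 tape=_[_]1__1   (s1,_)→(s2,_,left)
state=s2 head=-4 tape=[_]_1__1   (s2,_)→(s1,0,right)
state=s1 head=-3 tape=0[_]1__1   (s1,_)→(s2,_,left)
state=s2 head=-4 tape=[0]_1__1   (s2,0)→(s3,1,right)
state=s3 head=-3 tape=1[_]1__1
Cell 1 holds 1 when M halts.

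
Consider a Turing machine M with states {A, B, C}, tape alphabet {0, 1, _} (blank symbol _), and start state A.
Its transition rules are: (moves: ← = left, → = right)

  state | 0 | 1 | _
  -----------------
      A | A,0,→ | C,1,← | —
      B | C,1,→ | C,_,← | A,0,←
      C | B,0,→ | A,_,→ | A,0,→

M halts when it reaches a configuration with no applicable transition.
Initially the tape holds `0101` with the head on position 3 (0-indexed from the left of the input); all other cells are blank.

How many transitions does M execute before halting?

state=A head=3 tape=010[1]_   (A,1)→(C,1,←)
state=C head=2 tape=01[0]1_   (C,0)→(B,0,→)
state=B head=3 tape=010[1]_   (B,1)→(C,_,←)
state=C head=2 tape=01[0]__   (C,0)→(B,0,→)
state=B head=3 tape=010[_]_   (B,_)→(A,0,←)
state=A head=2 tape=01[0]0_   (A,0)→(A,0,→)
state=A head=3 tape=010[0]_   (A,0)→(A,0,→)
state=A head=4 tape=0100[_]
M halts after 7 transitions.

7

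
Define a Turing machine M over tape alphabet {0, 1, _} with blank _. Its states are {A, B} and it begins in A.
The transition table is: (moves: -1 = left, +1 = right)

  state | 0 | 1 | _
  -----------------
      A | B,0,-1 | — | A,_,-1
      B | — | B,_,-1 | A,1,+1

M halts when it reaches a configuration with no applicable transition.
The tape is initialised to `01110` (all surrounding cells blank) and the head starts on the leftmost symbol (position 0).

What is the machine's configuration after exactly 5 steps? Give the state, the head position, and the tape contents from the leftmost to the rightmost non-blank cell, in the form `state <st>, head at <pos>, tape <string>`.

state A, head at -1, tape 1_01110

A | __[0]1110   read 0 → write 0, move -1, go to B
B | _[_]01110   read _ → write 1, move +1, go to A
A | _1[0]1110   read 0 → write 0, move -1, go to B
B | _[1]01110   read 1 → write _, move -1, go to B
B | [_]_01110   read _ → write 1, move +1, go to A
A | 1[_]01110
After 5 steps: state A, head at -1, tape 1_01110.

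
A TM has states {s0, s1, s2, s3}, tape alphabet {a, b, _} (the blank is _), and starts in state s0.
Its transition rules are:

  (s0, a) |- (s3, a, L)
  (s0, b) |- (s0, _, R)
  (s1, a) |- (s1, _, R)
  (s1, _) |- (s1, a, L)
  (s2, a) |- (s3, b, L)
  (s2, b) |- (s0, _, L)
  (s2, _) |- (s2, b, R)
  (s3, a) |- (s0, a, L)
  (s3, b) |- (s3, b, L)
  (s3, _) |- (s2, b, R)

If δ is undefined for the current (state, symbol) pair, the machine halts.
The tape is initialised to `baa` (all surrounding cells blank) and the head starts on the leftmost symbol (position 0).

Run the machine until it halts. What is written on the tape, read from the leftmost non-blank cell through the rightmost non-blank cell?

ba

state=s0 head=0 tape=_[b]aa   (s0,b)→(s0,_,R)
state=s0 head=1 tape=__[a]a   (s0,a)→(s3,a,L)
state=s3 head=0 tape=_[_]aa   (s3,_)→(s2,b,R)
state=s2 head=1 tape=_b[a]a   (s2,a)→(s3,b,L)
state=s3 head=0 tape=_[b]ba   (s3,b)→(s3,b,L)
state=s3 head=-1 tape=[_]bba   (s3,_)→(s2,b,R)
state=s2 head=0 tape=b[b]ba   (s2,b)→(s0,_,L)
state=s0 head=-1 tape=[b]_ba   (s0,b)→(s0,_,R)
state=s0 head=0 tape=_[_]ba
The non-blank tape span at halt is ba.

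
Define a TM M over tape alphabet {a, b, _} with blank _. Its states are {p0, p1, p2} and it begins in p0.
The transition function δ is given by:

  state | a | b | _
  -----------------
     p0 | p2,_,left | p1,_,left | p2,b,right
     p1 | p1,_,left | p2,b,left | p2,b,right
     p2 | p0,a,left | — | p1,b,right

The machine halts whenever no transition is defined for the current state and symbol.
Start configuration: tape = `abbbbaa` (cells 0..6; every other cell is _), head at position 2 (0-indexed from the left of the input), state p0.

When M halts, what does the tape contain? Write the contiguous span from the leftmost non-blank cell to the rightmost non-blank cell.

bb_b_bbaa

state=p0 head=2 tape=__ab[b]bbaa   (p0,b)→(p1,_,left)
state=p1 head=1 tape=__a[b]_bbaa   (p1,b)→(p2,b,left)
state=p2 head=0 tape=__[a]b_bbaa   (p2,a)→(p0,a,left)
state=p0 head=-1 tape=_[_]ab_bbaa   (p0,_)→(p2,b,right)
state=p2 head=0 tape=_b[a]b_bbaa   (p2,a)→(p0,a,left)
state=p0 head=-1 tape=_[b]ab_bbaa   (p0,b)→(p1,_,left)
state=p1 head=-2 tape=[_]_ab_bbaa   (p1,_)→(p2,b,right)
state=p2 head=-1 tape=b[_]ab_bbaa   (p2,_)→(p1,b,right)
state=p1 head=0 tape=bb[a]b_bbaa   (p1,a)→(p1,_,left)
state=p1 head=-1 tape=b[b]_b_bbaa   (p1,b)→(p2,b,left)
state=p2 head=-2 tape=[b]b_b_bbaa
The non-blank tape span at halt is bb_b_bbaa.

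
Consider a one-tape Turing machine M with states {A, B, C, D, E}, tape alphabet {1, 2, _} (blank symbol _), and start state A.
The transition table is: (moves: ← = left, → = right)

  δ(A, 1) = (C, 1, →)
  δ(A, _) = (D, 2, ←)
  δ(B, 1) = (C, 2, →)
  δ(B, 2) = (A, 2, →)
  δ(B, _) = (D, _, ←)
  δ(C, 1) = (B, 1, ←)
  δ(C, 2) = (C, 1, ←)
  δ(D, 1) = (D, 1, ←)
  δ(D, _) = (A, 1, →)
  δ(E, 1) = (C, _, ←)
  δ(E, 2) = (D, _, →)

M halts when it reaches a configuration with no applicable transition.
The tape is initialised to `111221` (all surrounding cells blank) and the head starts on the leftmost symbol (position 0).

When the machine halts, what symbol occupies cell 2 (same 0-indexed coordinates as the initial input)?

A | [1]11221_   read 1 → write 1, move →, go to C
C | 1[1]1221_   read 1 → write 1, move ←, go to B
B | [1]11221_   read 1 → write 2, move →, go to C
C | 2[1]1221_   read 1 → write 1, move ←, go to B
B | [2]11221_   read 2 → write 2, move →, go to A
A | 2[1]1221_   read 1 → write 1, move →, go to C
C | 21[1]221_   read 1 → write 1, move ←, go to B
B | 2[1]1221_   read 1 → write 2, move →, go to C
C | 22[1]221_   read 1 → write 1, move ←, go to B
B | 2[2]1221_   read 2 → write 2, move →, go to A
A | 22[1]221_   read 1 → write 1, move →, go to C
C | 221[2]21_   read 2 → write 1, move ←, go to C
C | 22[1]121_   read 1 → write 1, move ←, go to B
B | 2[2]1121_   read 2 → write 2, move →, go to A
A | 22[1]121_   read 1 → write 1, move →, go to C
C | 221[1]21_   read 1 → write 1, move ←, go to B
B | 22[1]121_   read 1 → write 2, move →, go to C
C | 222[1]21_   read 1 → write 1, move ←, go to B
B | 22[2]121_   read 2 → write 2, move →, go to A
A | 222[1]21_   read 1 → write 1, move →, go to C
C | 2221[2]1_   read 2 → write 1, move ←, go to C
C | 222[1]11_   read 1 → write 1, move ←, go to B
B | 22[2]111_   read 2 → write 2, move →, go to A
A | 222[1]11_   read 1 → write 1, move →, go to C
C | 2221[1]1_   read 1 → write 1, move ←, go to B
B | 222[1]11_   read 1 → write 2, move →, go to C
C | 2222[1]1_   read 1 → write 1, move ←, go to B
B | 222[2]11_   read 2 → write 2, move →, go to A
A | 2222[1]1_   read 1 → write 1, move →, go to C
C | 22221[1]_   read 1 → write 1, move ←, go to B
B | 2222[1]1_   read 1 → write 2, move →, go to C
C | 22222[1]_   read 1 → write 1, move ←, go to B
B | 2222[2]1_   read 2 → write 2, move →, go to A
A | 22222[1]_   read 1 → write 1, move →, go to C
C | 222221[_]
Cell 2 holds 2 when M halts.

2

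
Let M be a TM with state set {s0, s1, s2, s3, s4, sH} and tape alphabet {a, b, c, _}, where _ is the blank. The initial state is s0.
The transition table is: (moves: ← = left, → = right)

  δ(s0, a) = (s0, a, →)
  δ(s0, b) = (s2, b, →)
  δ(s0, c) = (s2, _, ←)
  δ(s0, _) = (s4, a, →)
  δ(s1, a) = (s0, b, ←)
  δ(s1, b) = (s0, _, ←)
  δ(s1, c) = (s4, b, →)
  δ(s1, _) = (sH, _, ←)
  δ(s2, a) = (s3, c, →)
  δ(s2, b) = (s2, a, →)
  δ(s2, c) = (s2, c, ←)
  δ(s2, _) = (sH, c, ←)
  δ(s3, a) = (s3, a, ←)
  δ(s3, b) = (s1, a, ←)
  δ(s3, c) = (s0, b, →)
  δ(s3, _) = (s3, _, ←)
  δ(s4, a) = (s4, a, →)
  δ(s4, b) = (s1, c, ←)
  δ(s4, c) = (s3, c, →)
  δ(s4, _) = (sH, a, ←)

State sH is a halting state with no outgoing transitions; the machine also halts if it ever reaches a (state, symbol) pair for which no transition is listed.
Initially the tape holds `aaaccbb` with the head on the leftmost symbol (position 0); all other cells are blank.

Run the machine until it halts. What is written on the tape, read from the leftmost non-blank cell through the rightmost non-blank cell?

s0 | [a]aaccbb__   read a → write a, move →, go to s0
s0 | a[a]accbb__   read a → write a, move →, go to s0
s0 | aa[a]ccbb__   read a → write a, move →, go to s0
s0 | aaa[c]cbb__   read c → write _, move ←, go to s2
s2 | aa[a]_cbb__   read a → write c, move →, go to s3
s3 | aac[_]cbb__   read _ → write _, move ←, go to s3
s3 | aa[c]_cbb__   read c → write b, move →, go to s0
s0 | aab[_]cbb__   read _ → write a, move →, go to s4
s4 | aaba[c]bb__   read c → write c, move →, go to s3
s3 | aabac[b]b__   read b → write a, move ←, go to s1
s1 | aaba[c]ab__   read c → write b, move →, go to s4
s4 | aabab[a]b__   read a → write a, move →, go to s4
s4 | aababa[b]__   read b → write c, move ←, go to s1
s1 | aabab[a]c__   read a → write b, move ←, go to s0
s0 | aaba[b]bc__   read b → write b, move →, go to s2
s2 | aabab[b]c__   read b → write a, move →, go to s2
s2 | aababa[c]__   read c → write c, move ←, go to s2
s2 | aabab[a]c__   read a → write c, move →, go to s3
s3 | aababc[c]__   read c → write b, move →, go to s0
s0 | aababcb[_]_   read _ → write a, move →, go to s4
s4 | aababcba[_]   read _ → write a, move ←, go to sH
sH | aababcb[a]a
The non-blank tape span at halt is aababcbaa.

aababcbaa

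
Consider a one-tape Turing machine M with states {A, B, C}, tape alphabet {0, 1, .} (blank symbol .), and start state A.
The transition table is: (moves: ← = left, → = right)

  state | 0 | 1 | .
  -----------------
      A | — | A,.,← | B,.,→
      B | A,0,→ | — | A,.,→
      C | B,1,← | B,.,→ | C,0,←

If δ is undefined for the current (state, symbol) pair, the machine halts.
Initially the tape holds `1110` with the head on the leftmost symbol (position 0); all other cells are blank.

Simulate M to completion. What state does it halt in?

A

A | .[1]110   read 1 → write ., move ←, go to A
A | [.].110   read . → write ., move →, go to B
B | .[.]110   read . → write ., move →, go to A
A | ..[1]10   read 1 → write ., move ←, go to A
A | .[.].10   read . → write ., move →, go to B
B | ..[.]10   read . → write ., move →, go to A
A | ...[1]0   read 1 → write ., move ←, go to A
A | ..[.].0   read . → write ., move →, go to B
B | ...[.]0   read . → write ., move →, go to A
A | ....[0]
No transition is defined for (A, 0); M halts in state A.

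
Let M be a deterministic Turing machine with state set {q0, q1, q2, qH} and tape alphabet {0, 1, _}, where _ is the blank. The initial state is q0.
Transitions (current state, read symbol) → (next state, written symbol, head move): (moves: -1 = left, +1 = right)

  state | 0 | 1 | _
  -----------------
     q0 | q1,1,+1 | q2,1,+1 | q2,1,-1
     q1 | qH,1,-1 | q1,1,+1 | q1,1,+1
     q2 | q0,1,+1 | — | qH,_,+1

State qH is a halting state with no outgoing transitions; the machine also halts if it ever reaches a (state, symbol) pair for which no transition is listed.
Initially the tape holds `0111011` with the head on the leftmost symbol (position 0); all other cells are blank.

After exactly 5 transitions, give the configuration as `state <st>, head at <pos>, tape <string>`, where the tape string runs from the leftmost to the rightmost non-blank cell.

q0 | [0]111011   read 0 → write 1, move +1, go to q1
q1 | 1[1]11011   read 1 → write 1, move +1, go to q1
q1 | 11[1]1011   read 1 → write 1, move +1, go to q1
q1 | 111[1]011   read 1 → write 1, move +1, go to q1
q1 | 1111[0]11   read 0 → write 1, move -1, go to qH
qH | 111[1]111
After 5 steps: state qH, head at 3, tape 1111111.

state qH, head at 3, tape 1111111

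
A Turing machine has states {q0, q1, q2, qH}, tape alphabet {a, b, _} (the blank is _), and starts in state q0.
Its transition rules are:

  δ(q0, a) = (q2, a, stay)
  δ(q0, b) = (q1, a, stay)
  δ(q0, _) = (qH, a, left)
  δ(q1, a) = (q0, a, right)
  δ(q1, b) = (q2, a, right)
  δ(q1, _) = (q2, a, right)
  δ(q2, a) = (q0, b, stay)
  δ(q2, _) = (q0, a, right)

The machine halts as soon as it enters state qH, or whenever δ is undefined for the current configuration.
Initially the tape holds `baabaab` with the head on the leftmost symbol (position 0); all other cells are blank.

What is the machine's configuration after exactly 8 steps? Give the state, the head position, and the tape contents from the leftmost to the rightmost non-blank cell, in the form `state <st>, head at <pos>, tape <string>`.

q0 | [b]aabaab   read b → write a, move stay, go to q1
q1 | [a]aabaab   read a → write a, move right, go to q0
q0 | a[a]abaab   read a → write a, move stay, go to q2
q2 | a[a]abaab   read a → write b, move stay, go to q0
q0 | a[b]abaab   read b → write a, move stay, go to q1
q1 | a[a]abaab   read a → write a, move right, go to q0
q0 | aa[a]baab   read a → write a, move stay, go to q2
q2 | aa[a]baab   read a → write b, move stay, go to q0
q0 | aa[b]baab
After 8 steps: state q0, head at 2, tape aabbaab.

state q0, head at 2, tape aabbaab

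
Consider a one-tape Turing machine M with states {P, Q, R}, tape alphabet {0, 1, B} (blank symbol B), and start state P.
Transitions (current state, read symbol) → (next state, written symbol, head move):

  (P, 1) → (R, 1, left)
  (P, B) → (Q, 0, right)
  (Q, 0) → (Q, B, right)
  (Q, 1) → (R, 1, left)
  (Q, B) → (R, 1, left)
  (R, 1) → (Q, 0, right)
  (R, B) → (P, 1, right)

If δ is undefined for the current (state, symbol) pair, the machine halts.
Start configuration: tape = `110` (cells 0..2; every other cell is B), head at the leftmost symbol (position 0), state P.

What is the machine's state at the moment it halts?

P | B[1]10   read 1 → write 1, move left, go to R
R | [B]110   read B → write 1, move right, go to P
P | 1[1]10   read 1 → write 1, move left, go to R
R | [1]110   read 1 → write 0, move right, go to Q
Q | 0[1]10   read 1 → write 1, move left, go to R
R | [0]110
No transition is defined for (R, 0); M halts in state R.

R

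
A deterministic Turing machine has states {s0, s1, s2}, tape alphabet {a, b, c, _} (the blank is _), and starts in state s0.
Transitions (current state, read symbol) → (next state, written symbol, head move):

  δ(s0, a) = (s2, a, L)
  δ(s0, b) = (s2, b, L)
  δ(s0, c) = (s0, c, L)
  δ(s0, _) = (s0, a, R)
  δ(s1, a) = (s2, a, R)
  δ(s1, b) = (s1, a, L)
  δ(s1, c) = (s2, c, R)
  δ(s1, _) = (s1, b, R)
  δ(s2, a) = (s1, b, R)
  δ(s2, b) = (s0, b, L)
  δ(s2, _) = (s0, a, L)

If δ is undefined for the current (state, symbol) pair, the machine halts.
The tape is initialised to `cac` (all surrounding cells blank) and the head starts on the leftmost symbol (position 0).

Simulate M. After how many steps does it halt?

s0 | ___[c]ac_   read c → write c, move L, go to s0
s0 | __[_]cac_   read _ → write a, move R, go to s0
s0 | __a[c]ac_   read c → write c, move L, go to s0
s0 | __[a]cac_   read a → write a, move L, go to s2
s2 | _[_]acac_   read _ → write a, move L, go to s0
s0 | [_]aacac_   read _ → write a, move R, go to s0
s0 | a[a]acac_   read a → write a, move L, go to s2
s2 | [a]aacac_   read a → write b, move R, go to s1
s1 | b[a]acac_   read a → write a, move R, go to s2
s2 | ba[a]cac_   read a → write b, move R, go to s1
s1 | bab[c]ac_   read c → write c, move R, go to s2
s2 | babc[a]c_   read a → write b, move R, go to s1
s1 | babcb[c]_   read c → write c, move R, go to s2
s2 | babcbc[_]   read _ → write a, move L, go to s0
s0 | babcb[c]a   read c → write c, move L, go to s0
s0 | babc[b]ca   read b → write b, move L, go to s2
s2 | bab[c]bca
M halts after 16 transitions.

16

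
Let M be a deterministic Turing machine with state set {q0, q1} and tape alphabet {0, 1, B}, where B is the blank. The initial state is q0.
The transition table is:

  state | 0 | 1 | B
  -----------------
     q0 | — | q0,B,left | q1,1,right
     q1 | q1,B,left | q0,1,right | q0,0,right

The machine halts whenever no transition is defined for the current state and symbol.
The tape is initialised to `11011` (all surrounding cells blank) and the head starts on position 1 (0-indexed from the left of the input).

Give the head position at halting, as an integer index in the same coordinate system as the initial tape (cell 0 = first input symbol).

q0 | B1[1]011   read 1 → write B, move left, go to q0
q0 | B[1]B011   read 1 → write B, move left, go to q0
q0 | [B]BB011   read B → write 1, move right, go to q1
q1 | 1[B]B011   read B → write 0, move right, go to q0
q0 | 10[B]011   read B → write 1, move right, go to q1
q1 | 101[0]11   read 0 → write B, move left, go to q1
q1 | 10[1]B11   read 1 → write 1, move right, go to q0
q0 | 101[B]11   read B → write 1, move right, go to q1
q1 | 1011[1]1   read 1 → write 1, move right, go to q0
q0 | 10111[1]   read 1 → write B, move left, go to q0
q0 | 1011[1]B   read 1 → write B, move left, go to q0
q0 | 101[1]BB   read 1 → write B, move left, go to q0
q0 | 10[1]BBB   read 1 → write B, move left, go to q0
q0 | 1[0]BBBB
At halt the head is at cell 0.

0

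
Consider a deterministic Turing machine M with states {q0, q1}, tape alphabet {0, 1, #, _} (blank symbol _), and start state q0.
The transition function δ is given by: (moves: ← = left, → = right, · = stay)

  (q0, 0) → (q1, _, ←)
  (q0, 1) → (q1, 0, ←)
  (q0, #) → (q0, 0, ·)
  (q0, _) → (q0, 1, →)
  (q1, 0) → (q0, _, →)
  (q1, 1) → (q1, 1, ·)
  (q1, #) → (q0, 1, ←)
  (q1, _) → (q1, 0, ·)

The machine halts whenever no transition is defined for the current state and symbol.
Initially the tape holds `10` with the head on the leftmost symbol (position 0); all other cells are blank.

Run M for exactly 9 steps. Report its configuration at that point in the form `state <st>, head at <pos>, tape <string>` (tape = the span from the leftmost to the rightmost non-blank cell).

state q1, head at 0, tape 1

q0 | _[1]0   read 1 → write 0, move ←, go to q1
q1 | [_]00   read _ → write 0, move ·, go to q1
q1 | [0]00   read 0 → write _, move →, go to q0
q0 | _[0]0   read 0 → write _, move ←, go to q1
q1 | [_]_0   read _ → write 0, move ·, go to q1
q1 | [0]_0   read 0 → write _, move →, go to q0
q0 | _[_]0   read _ → write 1, move →, go to q0
q0 | _1[0]   read 0 → write _, move ←, go to q1
q1 | _[1]_   read 1 → write 1, move ·, go to q1
q1 | _[1]_
After 9 steps: state q1, head at 0, tape 1.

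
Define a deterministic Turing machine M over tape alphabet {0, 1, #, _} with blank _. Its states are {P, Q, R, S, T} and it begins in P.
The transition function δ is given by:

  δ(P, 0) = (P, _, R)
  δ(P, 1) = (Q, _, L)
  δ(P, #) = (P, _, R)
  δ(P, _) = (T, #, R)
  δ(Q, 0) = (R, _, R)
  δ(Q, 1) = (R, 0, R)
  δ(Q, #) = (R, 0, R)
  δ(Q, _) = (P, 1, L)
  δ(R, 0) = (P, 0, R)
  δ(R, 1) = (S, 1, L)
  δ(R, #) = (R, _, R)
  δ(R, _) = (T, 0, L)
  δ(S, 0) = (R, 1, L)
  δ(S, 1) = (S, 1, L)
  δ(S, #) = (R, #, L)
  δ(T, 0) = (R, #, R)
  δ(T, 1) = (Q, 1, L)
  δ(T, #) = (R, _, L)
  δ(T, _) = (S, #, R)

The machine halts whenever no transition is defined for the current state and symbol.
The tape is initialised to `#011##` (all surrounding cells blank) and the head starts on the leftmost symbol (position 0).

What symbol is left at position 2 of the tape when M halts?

_

P | __[#]011##   read # → write _, move R, go to P
P | ___[0]11##   read 0 → write _, move R, go to P
P | ____[1]1##   read 1 → write _, move L, go to Q
Q | ___[_]_1##   read _ → write 1, move L, go to P
P | __[_]1_1##   read _ → write #, move R, go to T
T | __#[1]_1##   read 1 → write 1, move L, go to Q
Q | __[#]1_1##   read # → write 0, move R, go to R
R | __0[1]_1##   read 1 → write 1, move L, go to S
S | __[0]1_1##   read 0 → write 1, move L, go to R
R | _[_]11_1##   read _ → write 0, move L, go to T
T | [_]011_1##   read _ → write #, move R, go to S
S | #[0]11_1##   read 0 → write 1, move L, go to R
R | [#]111_1##   read # → write _, move R, go to R
R | _[1]11_1##   read 1 → write 1, move L, go to S
S | [_]111_1##
Cell 2 holds _ when M halts.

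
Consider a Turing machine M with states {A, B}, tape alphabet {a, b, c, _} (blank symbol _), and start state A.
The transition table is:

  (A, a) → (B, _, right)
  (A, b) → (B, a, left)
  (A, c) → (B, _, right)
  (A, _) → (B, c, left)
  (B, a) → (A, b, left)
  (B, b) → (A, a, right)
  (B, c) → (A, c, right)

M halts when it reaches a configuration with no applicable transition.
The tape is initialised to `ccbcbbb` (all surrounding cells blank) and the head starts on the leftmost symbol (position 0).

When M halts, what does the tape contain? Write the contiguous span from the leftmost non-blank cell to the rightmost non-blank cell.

state=A head=0 tape=[c]cbcbbb_   (A,c)→(B,_,right)
state=B head=1 tape=_[c]bcbbb_   (B,c)→(A,c,right)
state=A head=2 tape=_c[b]cbbb_   (A,b)→(B,a,left)
state=B head=1 tape=_[c]acbbb_   (B,c)→(A,c,right)
state=A head=2 tape=_c[a]cbbb_   (A,a)→(B,_,right)
state=B head=3 tape=_c_[c]bbb_   (B,c)→(A,c,right)
state=A head=4 tape=_c_c[b]bb_   (A,b)→(B,a,left)
state=B head=3 tape=_c_[c]abb_   (B,c)→(A,c,right)
state=A head=4 tape=_c_c[a]bb_   (A,a)→(B,_,right)
state=B head=5 tape=_c_c_[b]b_   (B,b)→(A,a,right)
state=A head=6 tape=_c_c_a[b]_   (A,b)→(B,a,left)
state=B head=5 tape=_c_c_[a]a_   (B,a)→(A,b,left)
state=A head=4 tape=_c_c[_]ba_   (A,_)→(B,c,left)
state=B head=3 tape=_c_[c]cba_   (B,c)→(A,c,right)
state=A head=4 tape=_c_c[c]ba_   (A,c)→(B,_,right)
state=B head=5 tape=_c_c_[b]a_   (B,b)→(A,a,right)
state=A head=6 tape=_c_c_a[a]_   (A,a)→(B,_,right)
state=B head=7 tape=_c_c_a_[_]
The non-blank tape span at halt is c_c_a.

c_c_a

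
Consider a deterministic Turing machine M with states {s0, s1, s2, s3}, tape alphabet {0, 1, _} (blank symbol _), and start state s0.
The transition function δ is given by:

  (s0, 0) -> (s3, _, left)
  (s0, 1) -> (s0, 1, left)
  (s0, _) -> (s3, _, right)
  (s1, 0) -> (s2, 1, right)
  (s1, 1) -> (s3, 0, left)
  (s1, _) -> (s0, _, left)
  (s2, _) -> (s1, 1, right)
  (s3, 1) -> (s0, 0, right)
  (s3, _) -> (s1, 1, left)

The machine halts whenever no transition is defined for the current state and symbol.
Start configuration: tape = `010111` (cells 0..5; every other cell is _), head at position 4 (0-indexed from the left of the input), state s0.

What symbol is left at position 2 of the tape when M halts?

1

s0 | 0101[1]1   read 1 → write 1, move left, go to s0
s0 | 010[1]11   read 1 → write 1, move left, go to s0
s0 | 01[0]111   read 0 → write _, move left, go to s3
s3 | 0[1]_111   read 1 → write 0, move right, go to s0
s0 | 00[_]111   read _ → write _, move right, go to s3
s3 | 00_[1]11   read 1 → write 0, move right, go to s0
s0 | 00_0[1]1   read 1 → write 1, move left, go to s0
s0 | 00_[0]11   read 0 → write _, move left, go to s3
s3 | 00[_]_11   read _ → write 1, move left, go to s1
s1 | 0[0]1_11   read 0 → write 1, move right, go to s2
s2 | 01[1]_11
Cell 2 holds 1 when M halts.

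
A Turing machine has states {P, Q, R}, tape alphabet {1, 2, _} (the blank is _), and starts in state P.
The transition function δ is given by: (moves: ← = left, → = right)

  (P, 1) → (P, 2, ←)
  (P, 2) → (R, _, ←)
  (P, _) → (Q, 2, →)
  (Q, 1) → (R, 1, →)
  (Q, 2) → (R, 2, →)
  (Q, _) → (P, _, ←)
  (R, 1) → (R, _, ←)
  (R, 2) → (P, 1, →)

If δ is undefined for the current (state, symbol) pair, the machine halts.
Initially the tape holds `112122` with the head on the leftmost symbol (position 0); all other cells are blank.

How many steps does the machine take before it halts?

P | __[1]12122__   read 1 → write 2, move ←, go to P
P | _[_]212122__   read _ → write 2, move →, go to Q
Q | _2[2]12122__   read 2 → write 2, move →, go to R
R | _22[1]2122__   read 1 → write _, move ←, go to R
R | _2[2]_2122__   read 2 → write 1, move →, go to P
P | _21[_]2122__   read _ → write 2, move →, go to Q
Q | _212[2]122__   read 2 → write 2, move →, go to R
R | _2122[1]22__   read 1 → write _, move ←, go to R
R | _212[2]_22__   read 2 → write 1, move →, go to P
P | _2121[_]22__   read _ → write 2, move →, go to Q
Q | _21212[2]2__   read 2 → write 2, move →, go to R
R | _212122[2]__   read 2 → write 1, move →, go to P
P | _2121221[_]_   read _ → write 2, move →, go to Q
Q | _21212212[_]   read _ → write _, move ←, go to P
P | _2121221[2]_   read 2 → write _, move ←, go to R
R | _212122[1]__   read 1 → write _, move ←, go to R
R | _21212[2]___   read 2 → write 1, move →, go to P
P | _212121[_]__   read _ → write 2, move →, go to Q
Q | _2121212[_]_   read _ → write _, move ←, go to P
P | _212121[2]__   read 2 → write _, move ←, go to R
R | _21212[1]___   read 1 → write _, move ←, go to R
R | _2121[2]____   read 2 → write 1, move →, go to P
P | _21211[_]___   read _ → write 2, move →, go to Q
Q | _212112[_]__   read _ → write _, move ←, go to P
P | _21211[2]___   read 2 → write _, move ←, go to R
R | _2121[1]____   read 1 → write _, move ←, go to R
R | _212[1]_____   read 1 → write _, move ←, go to R
R | _21[2]______   read 2 → write 1, move →, go to P
P | _211[_]_____   read _ → write 2, move →, go to Q
Q | _2112[_]____   read _ → write _, move ←, go to P
P | _211[2]_____   read 2 → write _, move ←, go to R
R | _21[1]______   read 1 → write _, move ←, go to R
R | _2[1]_______   read 1 → write _, move ←, go to R
R | _[2]________   read 2 → write 1, move →, go to P
P | _1[_]_______   read _ → write 2, move →, go to Q
Q | _12[_]______   read _ → write _, move ←, go to P
P | _1[2]_______   read 2 → write _, move ←, go to R
R | _[1]________   read 1 → write _, move ←, go to R
R | [_]_________
M halts after 38 transitions.

38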